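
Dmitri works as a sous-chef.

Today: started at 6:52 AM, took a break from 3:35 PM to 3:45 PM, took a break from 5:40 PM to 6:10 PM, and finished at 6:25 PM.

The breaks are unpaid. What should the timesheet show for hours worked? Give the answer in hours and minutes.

Today: 6:52 AM–6:25 PM = 11 h 33 min; less 40 min break → 10 h 53 min

10 h 53 min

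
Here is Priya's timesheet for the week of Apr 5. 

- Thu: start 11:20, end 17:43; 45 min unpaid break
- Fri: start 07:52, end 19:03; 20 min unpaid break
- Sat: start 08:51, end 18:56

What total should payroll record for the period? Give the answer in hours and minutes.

26 h 34 min

Thu: 11:20–17:43 = 6 h 23 min; less 45 min break → 5 h 38 min
Fri: 07:52–19:03 = 11 h 11 min; less 20 min break → 10 h 51 min
Sat: 08:51–18:56 = 10 h 5 min
Total: 5 h 38 min + 10 h 51 min + 10 h 5 min = 26 h 34 min.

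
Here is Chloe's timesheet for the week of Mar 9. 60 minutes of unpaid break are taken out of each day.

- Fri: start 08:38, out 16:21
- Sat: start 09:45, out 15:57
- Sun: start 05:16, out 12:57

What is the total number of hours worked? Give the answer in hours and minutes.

18 h 36 min

Fri: 08:38–16:21 = 7 h 43 min; less 60 min break → 6 h 43 min
Sat: 09:45–15:57 = 6 h 12 min; less 60 min break → 5 h 12 min
Sun: 05:16–12:57 = 7 h 41 min; less 60 min break → 6 h 41 min
Total: 6 h 43 min + 5 h 12 min + 6 h 41 min = 18 h 36 min.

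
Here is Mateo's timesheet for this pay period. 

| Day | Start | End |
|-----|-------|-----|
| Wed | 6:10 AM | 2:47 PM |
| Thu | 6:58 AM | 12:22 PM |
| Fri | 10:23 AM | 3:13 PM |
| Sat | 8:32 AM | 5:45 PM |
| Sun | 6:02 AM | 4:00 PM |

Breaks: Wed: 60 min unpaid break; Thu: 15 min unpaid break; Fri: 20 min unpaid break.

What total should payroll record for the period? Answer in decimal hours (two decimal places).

36.45 hours

Wed: 6:10 AM–2:47 PM = 8 h 37 min; less 60 min break → 7 h 37 min
Thu: 6:58 AM–12:22 PM = 5 h 24 min; less 15 min break → 5 h 9 min
Fri: 10:23 AM–3:13 PM = 4 h 50 min; less 20 min break → 4 h 30 min
Sat: 8:32 AM–5:45 PM = 9 h 13 min
Sun: 6:02 AM–4:00 PM = 9 h 58 min
Total: 7 h 37 min + 5 h 9 min + 4 h 30 min + 9 h 13 min + 9 h 58 min = 36 h 27 min.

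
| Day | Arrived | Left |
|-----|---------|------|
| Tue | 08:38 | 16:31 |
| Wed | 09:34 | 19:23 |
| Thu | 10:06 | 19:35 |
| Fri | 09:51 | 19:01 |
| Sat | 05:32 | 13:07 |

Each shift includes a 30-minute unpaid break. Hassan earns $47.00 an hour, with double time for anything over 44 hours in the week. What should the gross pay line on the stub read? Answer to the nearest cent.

Tue: 08:38–16:31 = 7 h 53 min; less 30 min break → 7 h 23 min
Wed: 09:34–19:23 = 9 h 49 min; less 30 min break → 9 h 19 min
Thu: 10:06–19:35 = 9 h 29 min; less 30 min break → 8 h 59 min
Fri: 09:51–19:01 = 9 h 10 min; less 30 min break → 8 h 40 min
Sat: 05:32–13:07 = 7 h 35 min; less 30 min break → 7 h 5 min
Total worked: 41 h 26 min = 2486 min.
Regular 41 h 26 min = 2486 min at $47.00/h; overtime 0 h 0 min = 0 min at $94.00/h.
Pay = (2486 × $47.00 + 0 × $94.00) ÷ 60 = $1947.37.

$1947.37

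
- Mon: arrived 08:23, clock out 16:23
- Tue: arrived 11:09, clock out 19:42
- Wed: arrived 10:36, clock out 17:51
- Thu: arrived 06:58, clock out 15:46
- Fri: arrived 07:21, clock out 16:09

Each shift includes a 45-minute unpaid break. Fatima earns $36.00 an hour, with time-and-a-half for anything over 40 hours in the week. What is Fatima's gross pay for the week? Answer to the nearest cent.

$1355.40

Mon: 08:23–16:23 = 8 h 0 min; less 45 min break → 7 h 15 min
Tue: 11:09–19:42 = 8 h 33 min; less 45 min break → 7 h 48 min
Wed: 10:36–17:51 = 7 h 15 min; less 45 min break → 6 h 30 min
Thu: 06:58–15:46 = 8 h 48 min; less 45 min break → 8 h 3 min
Fri: 07:21–16:09 = 8 h 48 min; less 45 min break → 8 h 3 min
Total worked: 37 h 39 min = 2259 min.
Regular 37 h 39 min = 2259 min at $36.00/h; overtime 0 h 0 min = 0 min at $54.00/h.
Pay = (2259 × $36.00 + 0 × $54.00) ÷ 60 = $1355.40.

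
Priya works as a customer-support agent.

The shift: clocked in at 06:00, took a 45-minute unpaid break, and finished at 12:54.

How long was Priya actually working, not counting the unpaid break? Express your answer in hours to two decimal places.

6.15 hours

The shift: 06:00–12:54 = 6 h 54 min; less 45 min break → 6 h 9 min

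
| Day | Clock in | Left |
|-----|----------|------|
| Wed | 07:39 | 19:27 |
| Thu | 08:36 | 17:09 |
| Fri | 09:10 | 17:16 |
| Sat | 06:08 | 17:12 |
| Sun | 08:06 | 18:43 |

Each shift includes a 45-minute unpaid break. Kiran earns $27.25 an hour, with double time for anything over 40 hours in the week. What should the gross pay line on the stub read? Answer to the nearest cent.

$1437.89

Wed: 07:39–19:27 = 11 h 48 min; less 45 min break → 11 h 3 min
Thu: 08:36–17:09 = 8 h 33 min; less 45 min break → 7 h 48 min
Fri: 09:10–17:16 = 8 h 6 min; less 45 min break → 7 h 21 min
Sat: 06:08–17:12 = 11 h 4 min; less 45 min break → 10 h 19 min
Sun: 08:06–18:43 = 10 h 37 min; less 45 min break → 9 h 52 min
Total worked: 46 h 23 min = 2783 min.
Regular 40 h 0 min = 2400 min at $27.25/h; overtime 6 h 23 min = 383 min at $54.50/h.
Pay = (2400 × $27.25 + 383 × $54.50) ÷ 60 = $1437.89.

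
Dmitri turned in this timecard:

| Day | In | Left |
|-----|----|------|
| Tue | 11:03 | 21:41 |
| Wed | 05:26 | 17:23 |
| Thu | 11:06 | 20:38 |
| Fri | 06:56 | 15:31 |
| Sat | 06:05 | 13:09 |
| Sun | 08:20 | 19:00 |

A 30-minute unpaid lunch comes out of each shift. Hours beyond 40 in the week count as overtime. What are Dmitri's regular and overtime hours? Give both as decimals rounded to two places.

Tue: 11:03–21:41 = 10 h 38 min; less 30 min break → 10 h 8 min
Wed: 05:26–17:23 = 11 h 57 min; less 30 min break → 11 h 27 min
Thu: 11:06–20:38 = 9 h 32 min; less 30 min break → 9 h 2 min
Fri: 06:56–15:31 = 8 h 35 min; less 30 min break → 8 h 5 min
Sat: 06:05–13:09 = 7 h 4 min; less 30 min break → 6 h 34 min
Sun: 08:20–19:00 = 10 h 40 min; less 30 min break → 10 h 10 min
Total worked: 55 h 26 min = 55.43 h.
Threshold 40 h → overtime 15 h 26 min, regular 40 h 0 min.

Regular 40.00 hours, overtime 15.43 hours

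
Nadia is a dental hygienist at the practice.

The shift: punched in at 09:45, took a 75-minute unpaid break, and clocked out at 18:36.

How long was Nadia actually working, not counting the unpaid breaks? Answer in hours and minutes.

7 h 36 min

The shift: 09:45–18:36 = 8 h 51 min; less 75 min break → 7 h 36 min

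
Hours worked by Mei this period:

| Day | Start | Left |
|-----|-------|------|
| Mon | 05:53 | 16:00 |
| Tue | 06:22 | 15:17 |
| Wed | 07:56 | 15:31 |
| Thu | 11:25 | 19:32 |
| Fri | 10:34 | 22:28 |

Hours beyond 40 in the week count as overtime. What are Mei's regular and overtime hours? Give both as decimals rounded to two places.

Mon: 05:53–16:00 = 10 h 7 min
Tue: 06:22–15:17 = 8 h 55 min
Wed: 07:56–15:31 = 7 h 35 min
Thu: 11:25–19:32 = 8 h 7 min
Fri: 10:34–22:28 = 11 h 54 min
Total worked: 46 h 38 min = 46.63 h.
Threshold 40 h → overtime 6 h 38 min, regular 40 h 0 min.

Regular 40.00 hours, overtime 6.63 hours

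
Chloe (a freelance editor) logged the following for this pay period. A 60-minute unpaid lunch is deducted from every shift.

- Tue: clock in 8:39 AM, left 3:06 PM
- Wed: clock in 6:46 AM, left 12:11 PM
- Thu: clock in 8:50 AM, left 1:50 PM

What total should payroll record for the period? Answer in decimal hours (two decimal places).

Tue: 8:39 AM–3:06 PM = 6 h 27 min; less 60 min break → 5 h 27 min
Wed: 6:46 AM–12:11 PM = 5 h 25 min; less 60 min break → 4 h 25 min
Thu: 8:50 AM–1:50 PM = 5 h 0 min; less 60 min break → 4 h 0 min
Total: 5 h 27 min + 4 h 25 min + 4 h 0 min = 13 h 52 min.

13.87 hours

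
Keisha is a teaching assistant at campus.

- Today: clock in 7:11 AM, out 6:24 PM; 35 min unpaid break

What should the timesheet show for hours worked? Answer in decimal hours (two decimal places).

10.63 hours

Today: 7:11 AM–6:24 PM = 11 h 13 min; less 35 min break → 10 h 38 min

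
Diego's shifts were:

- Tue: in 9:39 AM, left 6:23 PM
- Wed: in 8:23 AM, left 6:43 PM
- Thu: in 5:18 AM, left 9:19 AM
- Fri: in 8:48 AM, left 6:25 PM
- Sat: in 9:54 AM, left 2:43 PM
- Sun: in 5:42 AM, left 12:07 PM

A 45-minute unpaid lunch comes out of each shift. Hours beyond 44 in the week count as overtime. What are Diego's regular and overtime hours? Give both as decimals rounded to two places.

Regular 39.43 hours, overtime 0.00 hours

Tue: 9:39 AM–6:23 PM = 8 h 44 min; less 45 min break → 7 h 59 min
Wed: 8:23 AM–6:43 PM = 10 h 20 min; less 45 min break → 9 h 35 min
Thu: 5:18 AM–9:19 AM = 4 h 1 min; less 45 min break → 3 h 16 min
Fri: 8:48 AM–6:25 PM = 9 h 37 min; less 45 min break → 8 h 52 min
Sat: 9:54 AM–2:43 PM = 4 h 49 min; less 45 min break → 4 h 4 min
Sun: 5:42 AM–12:07 PM = 6 h 25 min; less 45 min break → 5 h 40 min
Total worked: 39 h 26 min = 39.43 h.
Threshold 44 h → overtime 0 h 0 min, regular 39 h 26 min.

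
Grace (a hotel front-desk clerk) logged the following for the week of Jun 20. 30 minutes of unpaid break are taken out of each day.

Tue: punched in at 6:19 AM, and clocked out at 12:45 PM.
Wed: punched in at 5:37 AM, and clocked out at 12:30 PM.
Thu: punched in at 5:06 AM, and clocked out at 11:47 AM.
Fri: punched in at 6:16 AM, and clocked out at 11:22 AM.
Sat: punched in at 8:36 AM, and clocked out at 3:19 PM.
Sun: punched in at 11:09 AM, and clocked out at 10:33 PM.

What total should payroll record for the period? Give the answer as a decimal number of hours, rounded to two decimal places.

40.22 hours

Tue: 6:19 AM–12:45 PM = 6 h 26 min; less 30 min break → 5 h 56 min
Wed: 5:37 AM–12:30 PM = 6 h 53 min; less 30 min break → 6 h 23 min
Thu: 5:06 AM–11:47 AM = 6 h 41 min; less 30 min break → 6 h 11 min
Fri: 6:16 AM–11:22 AM = 5 h 6 min; less 30 min break → 4 h 36 min
Sat: 8:36 AM–3:19 PM = 6 h 43 min; less 30 min break → 6 h 13 min
Sun: 11:09 AM–10:33 PM = 11 h 24 min; less 30 min break → 10 h 54 min
Total: 5 h 56 min + 6 h 23 min + 6 h 11 min + 4 h 36 min + 6 h 13 min + 10 h 54 min = 40 h 13 min.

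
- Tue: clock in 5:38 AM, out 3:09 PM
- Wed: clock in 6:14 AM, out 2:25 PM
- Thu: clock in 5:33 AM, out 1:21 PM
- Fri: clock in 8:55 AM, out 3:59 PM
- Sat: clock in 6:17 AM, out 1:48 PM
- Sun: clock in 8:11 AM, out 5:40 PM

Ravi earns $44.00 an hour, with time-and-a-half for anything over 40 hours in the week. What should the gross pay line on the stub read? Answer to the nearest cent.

$2391.40

Tue: 5:38 AM–3:09 PM = 9 h 31 min
Wed: 6:14 AM–2:25 PM = 8 h 11 min
Thu: 5:33 AM–1:21 PM = 7 h 48 min
Fri: 8:55 AM–3:59 PM = 7 h 4 min
Sat: 6:17 AM–1:48 PM = 7 h 31 min
Sun: 8:11 AM–5:40 PM = 9 h 29 min
Total worked: 49 h 34 min = 2974 min.
Regular 40 h 0 min = 2400 min at $44.00/h; overtime 9 h 34 min = 574 min at $66.00/h.
Pay = (2400 × $44.00 + 574 × $66.00) ÷ 60 = $2391.40.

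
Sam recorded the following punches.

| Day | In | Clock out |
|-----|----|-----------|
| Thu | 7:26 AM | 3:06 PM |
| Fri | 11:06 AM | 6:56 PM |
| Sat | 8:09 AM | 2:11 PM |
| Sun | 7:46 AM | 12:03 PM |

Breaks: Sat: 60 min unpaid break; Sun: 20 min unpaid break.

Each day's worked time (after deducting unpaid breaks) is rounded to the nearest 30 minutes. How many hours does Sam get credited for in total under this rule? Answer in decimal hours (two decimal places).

Thu: 7:26 AM–3:06 PM = 7 h 40 min → rounds to 7 h 30 min
Fri: 11:06 AM–6:56 PM = 7 h 50 min → rounds to 8 h 0 min
Sat: 8:09 AM–2:11 PM = 6 h 2 min − 60 min = 5 h 2 min → rounds to 5 h 0 min
Sun: 7:46 AM–12:03 PM = 4 h 17 min − 20 min = 3 h 57 min → rounds to 4 h 0 min
Total credited: 24 h 30 min.

24.50 hours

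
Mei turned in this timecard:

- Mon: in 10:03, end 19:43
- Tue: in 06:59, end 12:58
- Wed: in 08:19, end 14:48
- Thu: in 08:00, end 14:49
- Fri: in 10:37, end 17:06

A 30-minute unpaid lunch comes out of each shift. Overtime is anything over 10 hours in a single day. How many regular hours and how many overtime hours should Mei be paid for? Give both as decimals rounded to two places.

Regular 32.93 hours, overtime 0.00 hours

Mon: 10:03–19:43 = 9 h 40 min; less 30 min break → 9 h 10 min
Tue: 06:59–12:58 = 5 h 59 min; less 30 min break → 5 h 29 min
Wed: 08:19–14:48 = 6 h 29 min; less 30 min break → 5 h 59 min
Thu: 08:00–14:49 = 6 h 49 min; less 30 min break → 6 h 19 min
Fri: 10:37–17:06 = 6 h 29 min; less 30 min break → 5 h 59 min
Mon reg 9 h 10 min / OT 0 h 0 min; Tue reg 5 h 29 min / OT 0 h 0 min; Wed reg 5 h 59 min / OT 0 h 0 min; Thu reg 6 h 19 min / OT 0 h 0 min; Fri reg 5 h 59 min / OT 0 h 0 min.
Totals: regular 32 h 56 min, overtime 0 h 0 min.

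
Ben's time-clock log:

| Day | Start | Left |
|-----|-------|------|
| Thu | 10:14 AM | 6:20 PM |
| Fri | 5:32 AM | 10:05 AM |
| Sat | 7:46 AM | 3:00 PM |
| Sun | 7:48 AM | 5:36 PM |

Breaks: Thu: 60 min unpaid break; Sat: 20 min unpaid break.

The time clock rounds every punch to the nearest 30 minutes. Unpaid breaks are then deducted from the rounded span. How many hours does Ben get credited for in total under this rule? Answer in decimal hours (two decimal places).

Thu: in 10:14 AM→10:00 AM, out 6:20 PM→6:30 PM; 8 h 30 min − 60 min = 7 h 30 min
Fri: in 5:32 AM→5:30 AM, out 10:05 AM→10:00 AM; 4 h 30 min
Sat: in 7:46 AM→8:00 AM, out 3:00 PM→3:00 PM; 7 h 0 min − 20 min = 6 h 40 min
Sun: in 7:48 AM→8:00 AM, out 5:36 PM→5:30 PM; 9 h 30 min
Total credited: 28 h 10 min.

28.17 hours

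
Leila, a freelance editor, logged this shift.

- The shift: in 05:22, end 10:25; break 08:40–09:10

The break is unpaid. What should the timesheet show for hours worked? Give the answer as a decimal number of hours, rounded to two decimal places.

4.55 hours

The shift: 05:22–10:25 = 5 h 3 min; less 30 min break → 4 h 33 min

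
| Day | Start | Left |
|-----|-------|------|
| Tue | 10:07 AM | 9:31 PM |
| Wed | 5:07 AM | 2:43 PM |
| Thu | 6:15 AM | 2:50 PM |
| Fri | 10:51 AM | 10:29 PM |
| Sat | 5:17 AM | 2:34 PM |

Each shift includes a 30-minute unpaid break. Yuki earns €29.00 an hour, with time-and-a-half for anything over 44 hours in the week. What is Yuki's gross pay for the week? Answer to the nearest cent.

Tue: 10:07 AM–9:31 PM = 11 h 24 min; less 30 min break → 10 h 54 min
Wed: 5:07 AM–2:43 PM = 9 h 36 min; less 30 min break → 9 h 6 min
Thu: 6:15 AM–2:50 PM = 8 h 35 min; less 30 min break → 8 h 5 min
Fri: 10:51 AM–10:29 PM = 11 h 38 min; less 30 min break → 11 h 8 min
Sat: 5:17 AM–2:34 PM = 9 h 17 min; less 30 min break → 8 h 47 min
Total worked: 48 h 0 min = 2880 min.
Regular 44 h 0 min = 2640 min at €29.00/h; overtime 4 h 0 min = 240 min at €43.50/h.
Pay = (2640 × €29.00 + 240 × €43.50) ÷ 60 = €1450.00.

€1450.00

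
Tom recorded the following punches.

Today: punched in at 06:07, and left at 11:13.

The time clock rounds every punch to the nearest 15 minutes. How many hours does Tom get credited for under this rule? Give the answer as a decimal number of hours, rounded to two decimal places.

Today: in 06:07→06:00, out 11:13→11:15; 5 h 15 min

5.25 hours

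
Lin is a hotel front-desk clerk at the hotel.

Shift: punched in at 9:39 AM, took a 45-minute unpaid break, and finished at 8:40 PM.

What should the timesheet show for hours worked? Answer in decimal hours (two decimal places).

10.27 hours

Shift: 9:39 AM–8:40 PM = 11 h 1 min; less 45 min break → 10 h 16 min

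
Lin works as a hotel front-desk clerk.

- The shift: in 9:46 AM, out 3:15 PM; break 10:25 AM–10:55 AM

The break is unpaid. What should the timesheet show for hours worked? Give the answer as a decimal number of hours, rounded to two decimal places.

4.98 hours

The shift: 9:46 AM–3:15 PM = 5 h 29 min; less 30 min break → 4 h 59 min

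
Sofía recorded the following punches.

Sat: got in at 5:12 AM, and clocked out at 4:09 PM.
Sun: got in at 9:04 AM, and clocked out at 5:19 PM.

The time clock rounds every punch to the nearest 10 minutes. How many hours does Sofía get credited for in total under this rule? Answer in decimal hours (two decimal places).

19.33 hours

Sat: in 5:12 AM→5:10 AM, out 4:09 PM→4:10 PM; 11 h 0 min
Sun: in 9:04 AM→9:00 AM, out 5:19 PM→5:20 PM; 8 h 20 min
Total credited: 19 h 20 min.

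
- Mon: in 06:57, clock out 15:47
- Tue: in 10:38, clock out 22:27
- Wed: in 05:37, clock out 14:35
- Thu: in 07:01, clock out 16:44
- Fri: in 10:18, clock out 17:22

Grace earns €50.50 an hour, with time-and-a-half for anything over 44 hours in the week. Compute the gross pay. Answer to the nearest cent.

€2403.80

Mon: 06:57–15:47 = 8 h 50 min
Tue: 10:38–22:27 = 11 h 49 min
Wed: 05:37–14:35 = 8 h 58 min
Thu: 07:01–16:44 = 9 h 43 min
Fri: 10:18–17:22 = 7 h 4 min
Total worked: 46 h 24 min = 2784 min.
Regular 44 h 0 min = 2640 min at €50.50/h; overtime 2 h 24 min = 144 min at €75.75/h.
Pay = (2640 × €50.50 + 144 × €75.75) ÷ 60 = €2403.80.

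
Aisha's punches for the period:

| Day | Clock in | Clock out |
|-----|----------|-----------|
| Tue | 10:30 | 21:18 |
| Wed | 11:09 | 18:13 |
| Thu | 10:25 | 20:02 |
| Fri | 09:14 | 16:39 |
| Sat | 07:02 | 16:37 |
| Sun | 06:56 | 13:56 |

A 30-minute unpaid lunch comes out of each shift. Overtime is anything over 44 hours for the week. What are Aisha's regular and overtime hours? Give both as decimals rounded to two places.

Regular 44.00 hours, overtime 4.48 hours

Tue: 10:30–21:18 = 10 h 48 min; less 30 min break → 10 h 18 min
Wed: 11:09–18:13 = 7 h 4 min; less 30 min break → 6 h 34 min
Thu: 10:25–20:02 = 9 h 37 min; less 30 min break → 9 h 7 min
Fri: 09:14–16:39 = 7 h 25 min; less 30 min break → 6 h 55 min
Sat: 07:02–16:37 = 9 h 35 min; less 30 min break → 9 h 5 min
Sun: 06:56–13:56 = 7 h 0 min; less 30 min break → 6 h 30 min
Total worked: 48 h 29 min = 48.48 h.
Threshold 44 h → overtime 4 h 29 min, regular 44 h 0 min.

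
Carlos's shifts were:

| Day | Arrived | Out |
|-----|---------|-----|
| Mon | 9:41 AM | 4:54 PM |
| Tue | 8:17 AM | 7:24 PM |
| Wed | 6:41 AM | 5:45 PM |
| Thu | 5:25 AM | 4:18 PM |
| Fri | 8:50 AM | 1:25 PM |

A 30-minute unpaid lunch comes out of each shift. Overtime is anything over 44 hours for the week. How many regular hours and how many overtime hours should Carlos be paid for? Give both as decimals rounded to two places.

Regular 42.37 hours, overtime 0.00 hours

Mon: 9:41 AM–4:54 PM = 7 h 13 min; less 30 min break → 6 h 43 min
Tue: 8:17 AM–7:24 PM = 11 h 7 min; less 30 min break → 10 h 37 min
Wed: 6:41 AM–5:45 PM = 11 h 4 min; less 30 min break → 10 h 34 min
Thu: 5:25 AM–4:18 PM = 10 h 53 min; less 30 min break → 10 h 23 min
Fri: 8:50 AM–1:25 PM = 4 h 35 min; less 30 min break → 4 h 5 min
Total worked: 42 h 22 min = 42.37 h.
Threshold 44 h → overtime 0 h 0 min, regular 42 h 22 min.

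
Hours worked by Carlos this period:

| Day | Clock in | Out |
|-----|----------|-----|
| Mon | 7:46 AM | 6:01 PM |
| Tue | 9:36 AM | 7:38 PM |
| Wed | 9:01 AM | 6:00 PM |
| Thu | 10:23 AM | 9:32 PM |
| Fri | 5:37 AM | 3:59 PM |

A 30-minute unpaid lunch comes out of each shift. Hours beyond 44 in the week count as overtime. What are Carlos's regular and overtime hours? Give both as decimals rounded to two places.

Mon: 7:46 AM–6:01 PM = 10 h 15 min; less 30 min break → 9 h 45 min
Tue: 9:36 AM–7:38 PM = 10 h 2 min; less 30 min break → 9 h 32 min
Wed: 9:01 AM–6:00 PM = 8 h 59 min; less 30 min break → 8 h 29 min
Thu: 10:23 AM–9:32 PM = 11 h 9 min; less 30 min break → 10 h 39 min
Fri: 5:37 AM–3:59 PM = 10 h 22 min; less 30 min break → 9 h 52 min
Total worked: 48 h 17 min = 48.28 h.
Threshold 44 h → overtime 4 h 17 min, regular 44 h 0 min.

Regular 44.00 hours, overtime 4.28 hours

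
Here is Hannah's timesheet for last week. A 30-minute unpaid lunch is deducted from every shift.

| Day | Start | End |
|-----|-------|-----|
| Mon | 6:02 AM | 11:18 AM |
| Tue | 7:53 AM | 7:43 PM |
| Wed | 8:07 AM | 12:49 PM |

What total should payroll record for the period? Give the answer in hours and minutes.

Mon: 6:02 AM–11:18 AM = 5 h 16 min; less 30 min break → 4 h 46 min
Tue: 7:53 AM–7:43 PM = 11 h 50 min; less 30 min break → 11 h 20 min
Wed: 8:07 AM–12:49 PM = 4 h 42 min; less 30 min break → 4 h 12 min
Total: 4 h 46 min + 11 h 20 min + 4 h 12 min = 20 h 18 min.

20 h 18 min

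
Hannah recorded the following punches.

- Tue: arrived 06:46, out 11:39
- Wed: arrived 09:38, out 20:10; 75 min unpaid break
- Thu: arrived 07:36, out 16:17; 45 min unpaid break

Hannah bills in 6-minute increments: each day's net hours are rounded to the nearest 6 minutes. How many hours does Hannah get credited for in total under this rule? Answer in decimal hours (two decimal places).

Tue: 06:46–11:39 = 4 h 53 min → rounds to 4 h 54 min
Wed: 09:38–20:10 = 10 h 32 min − 75 min = 9 h 17 min → rounds to 9 h 18 min
Thu: 07:36–16:17 = 8 h 41 min − 45 min = 7 h 56 min → rounds to 7 h 54 min
Total credited: 22 h 6 min.

22.10 hours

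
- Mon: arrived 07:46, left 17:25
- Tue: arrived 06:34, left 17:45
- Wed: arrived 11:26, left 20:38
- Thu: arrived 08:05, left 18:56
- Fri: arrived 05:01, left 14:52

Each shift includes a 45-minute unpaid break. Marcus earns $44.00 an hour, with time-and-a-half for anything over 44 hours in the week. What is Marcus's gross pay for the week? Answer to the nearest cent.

$2132.90

Mon: 07:46–17:25 = 9 h 39 min; less 45 min break → 8 h 54 min
Tue: 06:34–17:45 = 11 h 11 min; less 45 min break → 10 h 26 min
Wed: 11:26–20:38 = 9 h 12 min; less 45 min break → 8 h 27 min
Thu: 08:05–18:56 = 10 h 51 min; less 45 min break → 10 h 6 min
Fri: 05:01–14:52 = 9 h 51 min; less 45 min break → 9 h 6 min
Total worked: 46 h 59 min = 2819 min.
Regular 44 h 0 min = 2640 min at $44.00/h; overtime 2 h 59 min = 179 min at $66.00/h.
Pay = (2640 × $44.00 + 179 × $66.00) ÷ 60 = $2132.90.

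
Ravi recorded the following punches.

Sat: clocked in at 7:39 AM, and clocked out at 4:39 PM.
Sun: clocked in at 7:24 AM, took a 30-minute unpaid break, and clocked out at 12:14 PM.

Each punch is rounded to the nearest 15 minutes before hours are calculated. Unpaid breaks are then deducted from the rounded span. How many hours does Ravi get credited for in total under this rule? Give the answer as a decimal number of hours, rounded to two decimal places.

13.25 hours

Sat: in 7:39 AM→7:45 AM, out 4:39 PM→4:45 PM; 9 h 0 min
Sun: in 7:24 AM→7:30 AM, out 12:14 PM→12:15 PM; 4 h 45 min − 30 min = 4 h 15 min
Total credited: 13 h 15 min.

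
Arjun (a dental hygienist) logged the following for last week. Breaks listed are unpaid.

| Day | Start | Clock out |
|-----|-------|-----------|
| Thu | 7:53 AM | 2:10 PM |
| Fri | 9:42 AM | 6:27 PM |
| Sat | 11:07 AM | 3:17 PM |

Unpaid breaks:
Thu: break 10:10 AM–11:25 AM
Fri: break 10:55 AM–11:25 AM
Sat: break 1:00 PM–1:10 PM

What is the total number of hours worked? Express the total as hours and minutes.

Thu: 7:53 AM–2:10 PM = 6 h 17 min; less 75 min break → 5 h 2 min
Fri: 9:42 AM–6:27 PM = 8 h 45 min; less 30 min break → 8 h 15 min
Sat: 11:07 AM–3:17 PM = 4 h 10 min; less 10 min break → 4 h 0 min
Total: 5 h 2 min + 8 h 15 min + 4 h 0 min = 17 h 17 min.

17 h 17 min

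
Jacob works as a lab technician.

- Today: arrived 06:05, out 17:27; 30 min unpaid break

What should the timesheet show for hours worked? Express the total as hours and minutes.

10 h 52 min

Today: 06:05–17:27 = 11 h 22 min; less 30 min break → 10 h 52 min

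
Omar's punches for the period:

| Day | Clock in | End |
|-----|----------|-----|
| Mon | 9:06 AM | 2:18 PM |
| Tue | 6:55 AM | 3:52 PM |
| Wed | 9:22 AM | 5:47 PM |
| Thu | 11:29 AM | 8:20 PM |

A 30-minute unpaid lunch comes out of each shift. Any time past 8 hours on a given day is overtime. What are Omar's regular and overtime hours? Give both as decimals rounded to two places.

Regular 28.62 hours, overtime 0.80 hours

Mon: 9:06 AM–2:18 PM = 5 h 12 min; less 30 min break → 4 h 42 min
Tue: 6:55 AM–3:52 PM = 8 h 57 min; less 30 min break → 8 h 27 min
Wed: 9:22 AM–5:47 PM = 8 h 25 min; less 30 min break → 7 h 55 min
Thu: 11:29 AM–8:20 PM = 8 h 51 min; less 30 min break → 8 h 21 min
Mon reg 4 h 42 min / OT 0 h 0 min; Tue reg 8 h 0 min / OT 0 h 27 min; Wed reg 7 h 55 min / OT 0 h 0 min; Thu reg 8 h 0 min / OT 0 h 21 min.
Totals: regular 28 h 37 min, overtime 0 h 48 min.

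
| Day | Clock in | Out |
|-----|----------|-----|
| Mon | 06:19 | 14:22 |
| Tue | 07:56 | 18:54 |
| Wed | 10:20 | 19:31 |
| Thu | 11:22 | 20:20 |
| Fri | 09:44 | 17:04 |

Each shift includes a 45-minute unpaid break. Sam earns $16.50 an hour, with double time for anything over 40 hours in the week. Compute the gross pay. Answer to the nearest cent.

$684.75

Mon: 06:19–14:22 = 8 h 3 min; less 45 min break → 7 h 18 min
Tue: 07:56–18:54 = 10 h 58 min; less 45 min break → 10 h 13 min
Wed: 10:20–19:31 = 9 h 11 min; less 45 min break → 8 h 26 min
Thu: 11:22–20:20 = 8 h 58 min; less 45 min break → 8 h 13 min
Fri: 09:44–17:04 = 7 h 20 min; less 45 min break → 6 h 35 min
Total worked: 40 h 45 min = 2445 min.
Regular 40 h 0 min = 2400 min at $16.50/h; overtime 0 h 45 min = 45 min at $33.00/h.
Pay = (2400 × $16.50 + 45 × $33.00) ÷ 60 = $684.75.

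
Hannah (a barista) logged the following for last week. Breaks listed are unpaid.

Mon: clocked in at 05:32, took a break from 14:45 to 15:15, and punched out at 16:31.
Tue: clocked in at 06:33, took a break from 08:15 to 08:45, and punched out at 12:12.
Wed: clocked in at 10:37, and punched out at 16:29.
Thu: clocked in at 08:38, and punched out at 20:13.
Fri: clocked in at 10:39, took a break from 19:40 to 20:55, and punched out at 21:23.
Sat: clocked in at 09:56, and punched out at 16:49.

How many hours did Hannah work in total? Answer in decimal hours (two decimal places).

Mon: 05:32–16:31 = 10 h 59 min; less 30 min break → 10 h 29 min
Tue: 06:33–12:12 = 5 h 39 min; less 30 min break → 5 h 9 min
Wed: 10:37–16:29 = 5 h 52 min
Thu: 08:38–20:13 = 11 h 35 min
Fri: 10:39–21:23 = 10 h 44 min; less 75 min break → 9 h 29 min
Sat: 09:56–16:49 = 6 h 53 min
Total: 10 h 29 min + 5 h 9 min + 5 h 52 min + 11 h 35 min + 9 h 29 min + 6 h 53 min = 49 h 27 min.

49.45 hours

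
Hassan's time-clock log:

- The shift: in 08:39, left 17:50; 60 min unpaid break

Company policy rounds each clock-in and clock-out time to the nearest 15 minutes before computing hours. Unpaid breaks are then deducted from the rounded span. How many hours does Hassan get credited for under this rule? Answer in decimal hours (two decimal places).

8.00 hours

The shift: in 08:39→08:45, out 17:50→17:45; 9 h 0 min − 60 min = 8 h 0 min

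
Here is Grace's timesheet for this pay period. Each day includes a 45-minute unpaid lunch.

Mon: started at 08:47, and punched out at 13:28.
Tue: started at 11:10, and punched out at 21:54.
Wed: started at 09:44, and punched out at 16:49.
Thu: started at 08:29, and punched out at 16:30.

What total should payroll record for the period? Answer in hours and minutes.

27 h 31 min

Mon: 08:47–13:28 = 4 h 41 min; less 45 min break → 3 h 56 min
Tue: 11:10–21:54 = 10 h 44 min; less 45 min break → 9 h 59 min
Wed: 09:44–16:49 = 7 h 5 min; less 45 min break → 6 h 20 min
Thu: 08:29–16:30 = 8 h 1 min; less 45 min break → 7 h 16 min
Total: 3 h 56 min + 9 h 59 min + 6 h 20 min + 7 h 16 min = 27 h 31 min.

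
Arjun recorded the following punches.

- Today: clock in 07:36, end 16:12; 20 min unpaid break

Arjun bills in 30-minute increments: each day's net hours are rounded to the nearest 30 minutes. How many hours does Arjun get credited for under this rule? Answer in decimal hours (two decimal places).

8.50 hours

Today: 07:36–16:12 = 8 h 36 min − 20 min = 8 h 16 min → rounds to 8 h 30 min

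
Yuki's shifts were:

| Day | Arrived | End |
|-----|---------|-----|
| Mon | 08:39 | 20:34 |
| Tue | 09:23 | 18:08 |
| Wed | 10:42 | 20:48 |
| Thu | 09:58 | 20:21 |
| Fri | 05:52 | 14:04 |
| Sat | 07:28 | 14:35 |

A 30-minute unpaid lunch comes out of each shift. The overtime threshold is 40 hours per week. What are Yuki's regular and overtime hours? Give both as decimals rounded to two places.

Regular 40.00 hours, overtime 13.47 hours

Mon: 08:39–20:34 = 11 h 55 min; less 30 min break → 11 h 25 min
Tue: 09:23–18:08 = 8 h 45 min; less 30 min break → 8 h 15 min
Wed: 10:42–20:48 = 10 h 6 min; less 30 min break → 9 h 36 min
Thu: 09:58–20:21 = 10 h 23 min; less 30 min break → 9 h 53 min
Fri: 05:52–14:04 = 8 h 12 min; less 30 min break → 7 h 42 min
Sat: 07:28–14:35 = 7 h 7 min; less 30 min break → 6 h 37 min
Total worked: 53 h 28 min = 53.47 h.
Threshold 40 h → overtime 13 h 28 min, regular 40 h 0 min.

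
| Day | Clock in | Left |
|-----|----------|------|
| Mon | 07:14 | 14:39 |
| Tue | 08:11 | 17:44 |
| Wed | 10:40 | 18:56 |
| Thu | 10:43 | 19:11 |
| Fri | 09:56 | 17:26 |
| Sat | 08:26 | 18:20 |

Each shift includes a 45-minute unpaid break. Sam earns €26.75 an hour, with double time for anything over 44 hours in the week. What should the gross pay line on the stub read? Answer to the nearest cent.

€1316.10

Mon: 07:14–14:39 = 7 h 25 min; less 45 min break → 6 h 40 min
Tue: 08:11–17:44 = 9 h 33 min; less 45 min break → 8 h 48 min
Wed: 10:40–18:56 = 8 h 16 min; less 45 min break → 7 h 31 min
Thu: 10:43–19:11 = 8 h 28 min; less 45 min break → 7 h 43 min
Fri: 09:56–17:26 = 7 h 30 min; less 45 min break → 6 h 45 min
Sat: 08:26–18:20 = 9 h 54 min; less 45 min break → 9 h 9 min
Total worked: 46 h 36 min = 2796 min.
Regular 44 h 0 min = 2640 min at €26.75/h; overtime 2 h 36 min = 156 min at €53.50/h.
Pay = (2640 × €26.75 + 156 × €53.50) ÷ 60 = €1316.10.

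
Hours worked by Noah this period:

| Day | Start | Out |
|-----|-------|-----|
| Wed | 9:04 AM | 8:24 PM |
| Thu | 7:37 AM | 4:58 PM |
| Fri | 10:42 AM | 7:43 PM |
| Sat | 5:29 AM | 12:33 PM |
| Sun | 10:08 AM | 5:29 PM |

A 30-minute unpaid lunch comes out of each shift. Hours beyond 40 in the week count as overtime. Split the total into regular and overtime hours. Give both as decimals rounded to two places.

Wed: 9:04 AM–8:24 PM = 11 h 20 min; less 30 min break → 10 h 50 min
Thu: 7:37 AM–4:58 PM = 9 h 21 min; less 30 min break → 8 h 51 min
Fri: 10:42 AM–7:43 PM = 9 h 1 min; less 30 min break → 8 h 31 min
Sat: 5:29 AM–12:33 PM = 7 h 4 min; less 30 min break → 6 h 34 min
Sun: 10:08 AM–5:29 PM = 7 h 21 min; less 30 min break → 6 h 51 min
Total worked: 41 h 37 min = 41.62 h.
Threshold 40 h → overtime 1 h 37 min, regular 40 h 0 min.

Regular 40.00 hours, overtime 1.62 hours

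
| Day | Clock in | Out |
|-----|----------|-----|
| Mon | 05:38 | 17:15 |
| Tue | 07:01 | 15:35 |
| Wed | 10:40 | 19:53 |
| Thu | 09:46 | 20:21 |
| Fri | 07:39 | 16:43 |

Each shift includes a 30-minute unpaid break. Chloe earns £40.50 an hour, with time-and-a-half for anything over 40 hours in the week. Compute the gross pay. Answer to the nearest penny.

Mon: 05:38–17:15 = 11 h 37 min; less 30 min break → 11 h 7 min
Tue: 07:01–15:35 = 8 h 34 min; less 30 min break → 8 h 4 min
Wed: 10:40–19:53 = 9 h 13 min; less 30 min break → 8 h 43 min
Thu: 09:46–20:21 = 10 h 35 min; less 30 min break → 10 h 5 min
Fri: 07:39–16:43 = 9 h 4 min; less 30 min break → 8 h 34 min
Total worked: 46 h 33 min = 2793 min.
Regular 40 h 0 min = 2400 min at £40.50/h; overtime 6 h 33 min = 393 min at £60.75/h.
Pay = (2400 × £40.50 + 393 × £60.75) ÷ 60 = £2017.91.

£2017.91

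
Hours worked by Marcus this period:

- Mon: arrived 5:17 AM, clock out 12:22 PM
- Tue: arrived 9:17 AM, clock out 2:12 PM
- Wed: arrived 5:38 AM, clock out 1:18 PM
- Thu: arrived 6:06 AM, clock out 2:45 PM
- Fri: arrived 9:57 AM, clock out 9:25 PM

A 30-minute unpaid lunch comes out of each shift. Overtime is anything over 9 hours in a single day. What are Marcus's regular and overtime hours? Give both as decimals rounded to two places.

Regular 35.32 hours, overtime 1.97 hours

Mon: 5:17 AM–12:22 PM = 7 h 5 min; less 30 min break → 6 h 35 min
Tue: 9:17 AM–2:12 PM = 4 h 55 min; less 30 min break → 4 h 25 min
Wed: 5:38 AM–1:18 PM = 7 h 40 min; less 30 min break → 7 h 10 min
Thu: 6:06 AM–2:45 PM = 8 h 39 min; less 30 min break → 8 h 9 min
Fri: 9:57 AM–9:25 PM = 11 h 28 min; less 30 min break → 10 h 58 min
Mon reg 6 h 35 min / OT 0 h 0 min; Tue reg 4 h 25 min / OT 0 h 0 min; Wed reg 7 h 10 min / OT 0 h 0 min; Thu reg 8 h 9 min / OT 0 h 0 min; Fri reg 9 h 0 min / OT 1 h 58 min.
Totals: regular 35 h 19 min, overtime 1 h 58 min.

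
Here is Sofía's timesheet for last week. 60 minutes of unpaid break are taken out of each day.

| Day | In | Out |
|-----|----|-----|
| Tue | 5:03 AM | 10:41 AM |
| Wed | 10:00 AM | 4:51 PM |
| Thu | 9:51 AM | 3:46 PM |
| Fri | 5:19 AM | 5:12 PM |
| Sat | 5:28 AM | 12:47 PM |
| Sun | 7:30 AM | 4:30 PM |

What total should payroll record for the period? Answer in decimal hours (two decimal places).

40.60 hours

Tue: 5:03 AM–10:41 AM = 5 h 38 min; less 60 min break → 4 h 38 min
Wed: 10:00 AM–4:51 PM = 6 h 51 min; less 60 min break → 5 h 51 min
Thu: 9:51 AM–3:46 PM = 5 h 55 min; less 60 min break → 4 h 55 min
Fri: 5:19 AM–5:12 PM = 11 h 53 min; less 60 min break → 10 h 53 min
Sat: 5:28 AM–12:47 PM = 7 h 19 min; less 60 min break → 6 h 19 min
Sun: 7:30 AM–4:30 PM = 9 h 0 min; less 60 min break → 8 h 0 min
Total: 4 h 38 min + 5 h 51 min + 4 h 55 min + 10 h 53 min + 6 h 19 min + 8 h 0 min = 40 h 36 min.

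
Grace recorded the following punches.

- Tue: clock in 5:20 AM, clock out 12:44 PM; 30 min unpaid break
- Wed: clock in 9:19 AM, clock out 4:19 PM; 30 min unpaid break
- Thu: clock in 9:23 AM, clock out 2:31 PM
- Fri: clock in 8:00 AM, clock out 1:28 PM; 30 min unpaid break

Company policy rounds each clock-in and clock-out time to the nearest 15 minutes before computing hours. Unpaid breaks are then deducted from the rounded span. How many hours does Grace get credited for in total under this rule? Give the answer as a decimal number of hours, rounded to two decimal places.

Tue: in 5:20 AM→5:15 AM, out 12:44 PM→12:45 PM; 7 h 30 min − 30 min = 7 h 0 min
Wed: in 9:19 AM→9:15 AM, out 4:19 PM→4:15 PM; 7 h 0 min − 30 min = 6 h 30 min
Thu: in 9:23 AM→9:30 AM, out 2:31 PM→2:30 PM; 5 h 0 min
Fri: in 8:00 AM→8:00 AM, out 1:28 PM→1:30 PM; 5 h 30 min − 30 min = 5 h 0 min
Total credited: 23 h 30 min.

23.50 hours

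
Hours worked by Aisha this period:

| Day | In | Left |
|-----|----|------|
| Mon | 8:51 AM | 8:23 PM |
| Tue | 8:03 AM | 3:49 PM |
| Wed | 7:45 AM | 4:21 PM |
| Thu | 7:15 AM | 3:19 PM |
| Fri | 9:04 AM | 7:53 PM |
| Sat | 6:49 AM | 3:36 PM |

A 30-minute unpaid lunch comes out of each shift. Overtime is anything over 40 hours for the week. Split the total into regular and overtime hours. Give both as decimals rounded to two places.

Mon: 8:51 AM–8:23 PM = 11 h 32 min; less 30 min break → 11 h 2 min
Tue: 8:03 AM–3:49 PM = 7 h 46 min; less 30 min break → 7 h 16 min
Wed: 7:45 AM–4:21 PM = 8 h 36 min; less 30 min break → 8 h 6 min
Thu: 7:15 AM–3:19 PM = 8 h 4 min; less 30 min break → 7 h 34 min
Fri: 9:04 AM–7:53 PM = 10 h 49 min; less 30 min break → 10 h 19 min
Sat: 6:49 AM–3:36 PM = 8 h 47 min; less 30 min break → 8 h 17 min
Total worked: 52 h 34 min = 52.57 h.
Threshold 40 h → overtime 12 h 34 min, regular 40 h 0 min.

Regular 40.00 hours, overtime 12.57 hours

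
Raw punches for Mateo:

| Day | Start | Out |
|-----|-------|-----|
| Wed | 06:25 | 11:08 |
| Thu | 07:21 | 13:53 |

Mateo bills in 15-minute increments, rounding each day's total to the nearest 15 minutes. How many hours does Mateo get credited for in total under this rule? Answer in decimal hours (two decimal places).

11.25 hours

Wed: 06:25–11:08 = 4 h 43 min → rounds to 4 h 45 min
Thu: 07:21–13:53 = 6 h 32 min → rounds to 6 h 30 min
Total credited: 11 h 15 min.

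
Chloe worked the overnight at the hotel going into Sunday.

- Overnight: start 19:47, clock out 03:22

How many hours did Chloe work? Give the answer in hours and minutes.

Overnight: 19:47 → midnight = 4 h 13 min; midnight → 03:22 = 3 h 22 min; span 7 h 35 min

7 h 35 min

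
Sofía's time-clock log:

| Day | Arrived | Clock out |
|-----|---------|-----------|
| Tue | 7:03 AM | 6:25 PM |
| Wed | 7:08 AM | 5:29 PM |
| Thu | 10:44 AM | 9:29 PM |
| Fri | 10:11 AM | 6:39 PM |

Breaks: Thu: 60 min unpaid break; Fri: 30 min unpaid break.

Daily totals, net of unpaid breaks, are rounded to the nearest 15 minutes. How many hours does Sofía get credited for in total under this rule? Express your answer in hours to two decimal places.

39.25 hours

Tue: 7:03 AM–6:25 PM = 11 h 22 min → rounds to 11 h 15 min
Wed: 7:08 AM–5:29 PM = 10 h 21 min → rounds to 10 h 15 min
Thu: 10:44 AM–9:29 PM = 10 h 45 min − 60 min = 9 h 45 min → rounds to 9 h 45 min
Fri: 10:11 AM–6:39 PM = 8 h 28 min − 30 min = 7 h 58 min → rounds to 8 h 0 min
Total credited: 39 h 15 min.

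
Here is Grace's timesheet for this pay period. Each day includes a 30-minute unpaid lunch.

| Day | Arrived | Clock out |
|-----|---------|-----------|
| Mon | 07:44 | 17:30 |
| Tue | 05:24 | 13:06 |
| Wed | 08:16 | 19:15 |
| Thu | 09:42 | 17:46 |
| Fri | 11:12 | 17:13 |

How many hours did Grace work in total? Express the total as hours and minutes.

Mon: 07:44–17:30 = 9 h 46 min; less 30 min break → 9 h 16 min
Tue: 05:24–13:06 = 7 h 42 min; less 30 min break → 7 h 12 min
Wed: 08:16–19:15 = 10 h 59 min; less 30 min break → 10 h 29 min
Thu: 09:42–17:46 = 8 h 4 min; less 30 min break → 7 h 34 min
Fri: 11:12–17:13 = 6 h 1 min; less 30 min break → 5 h 31 min
Total: 9 h 16 min + 7 h 12 min + 10 h 29 min + 7 h 34 min + 5 h 31 min = 40 h 2 min.

40 h 2 min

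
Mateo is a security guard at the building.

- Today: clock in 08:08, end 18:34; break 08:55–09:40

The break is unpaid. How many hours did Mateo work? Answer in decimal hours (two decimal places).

Today: 08:08–18:34 = 10 h 26 min; less 45 min break → 9 h 41 min

9.68 hours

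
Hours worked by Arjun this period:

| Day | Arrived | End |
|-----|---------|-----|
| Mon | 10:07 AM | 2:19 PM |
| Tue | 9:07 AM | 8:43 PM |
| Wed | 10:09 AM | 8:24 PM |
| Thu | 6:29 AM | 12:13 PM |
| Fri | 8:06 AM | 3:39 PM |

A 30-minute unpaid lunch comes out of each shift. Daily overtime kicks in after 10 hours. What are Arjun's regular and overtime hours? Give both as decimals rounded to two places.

Regular 35.73 hours, overtime 1.10 hours

Mon: 10:07 AM–2:19 PM = 4 h 12 min; less 30 min break → 3 h 42 min
Tue: 9:07 AM–8:43 PM = 11 h 36 min; less 30 min break → 11 h 6 min
Wed: 10:09 AM–8:24 PM = 10 h 15 min; less 30 min break → 9 h 45 min
Thu: 6:29 AM–12:13 PM = 5 h 44 min; less 30 min break → 5 h 14 min
Fri: 8:06 AM–3:39 PM = 7 h 33 min; less 30 min break → 7 h 3 min
Mon reg 3 h 42 min / OT 0 h 0 min; Tue reg 10 h 0 min / OT 1 h 6 min; Wed reg 9 h 45 min / OT 0 h 0 min; Thu reg 5 h 14 min / OT 0 h 0 min; Fri reg 7 h 3 min / OT 0 h 0 min.
Totals: regular 35 h 44 min, overtime 1 h 6 min.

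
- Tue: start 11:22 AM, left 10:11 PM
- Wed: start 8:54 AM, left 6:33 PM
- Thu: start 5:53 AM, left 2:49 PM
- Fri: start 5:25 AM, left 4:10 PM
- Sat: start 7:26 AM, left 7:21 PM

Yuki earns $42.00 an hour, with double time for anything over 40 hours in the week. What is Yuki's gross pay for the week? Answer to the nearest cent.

Tue: 11:22 AM–10:11 PM = 10 h 49 min
Wed: 8:54 AM–6:33 PM = 9 h 39 min
Thu: 5:53 AM–2:49 PM = 8 h 56 min
Fri: 5:25 AM–4:10 PM = 10 h 45 min
Sat: 7:26 AM–7:21 PM = 11 h 55 min
Total worked: 52 h 4 min = 3124 min.
Regular 40 h 0 min = 2400 min at $42.00/h; overtime 12 h 4 min = 724 min at $84.00/h.
Pay = (2400 × $42.00 + 724 × $84.00) ÷ 60 = $2693.60.

$2693.60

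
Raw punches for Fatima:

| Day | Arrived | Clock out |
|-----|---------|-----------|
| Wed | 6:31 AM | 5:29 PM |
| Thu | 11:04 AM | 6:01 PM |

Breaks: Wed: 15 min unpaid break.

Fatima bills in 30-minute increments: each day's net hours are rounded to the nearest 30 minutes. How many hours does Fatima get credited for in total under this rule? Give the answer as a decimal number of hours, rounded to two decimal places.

Wed: 6:31 AM–5:29 PM = 10 h 58 min − 15 min = 10 h 43 min → rounds to 10 h 30 min
Thu: 11:04 AM–6:01 PM = 6 h 57 min → rounds to 7 h 0 min
Total credited: 17 h 30 min.

17.50 hours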